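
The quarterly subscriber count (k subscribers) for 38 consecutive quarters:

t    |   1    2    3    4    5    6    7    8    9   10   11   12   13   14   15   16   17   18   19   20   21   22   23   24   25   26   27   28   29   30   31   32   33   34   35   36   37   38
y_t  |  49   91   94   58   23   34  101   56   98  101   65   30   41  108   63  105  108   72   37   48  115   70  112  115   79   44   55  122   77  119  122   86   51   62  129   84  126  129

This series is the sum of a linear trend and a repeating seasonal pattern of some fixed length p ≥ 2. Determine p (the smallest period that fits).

7

First differences y_{t+1} − y_t: 42, 3, -36, -35, 11, 67, -45, 42, 3, -36, -35, 11, 67, -45, 42, 3, …
The difference pattern repeats every 7 terms and not for any smaller step, so p = 7.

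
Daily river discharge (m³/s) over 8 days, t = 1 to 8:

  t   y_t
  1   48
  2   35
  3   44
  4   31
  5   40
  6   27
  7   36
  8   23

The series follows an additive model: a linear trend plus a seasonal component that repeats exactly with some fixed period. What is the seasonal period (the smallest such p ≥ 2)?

First differences y_{t+1} − y_t: -13, 9, -13, 9, -13, 9, …
The difference pattern repeats every 2 terms and not for any smaller step, so p = 2.

2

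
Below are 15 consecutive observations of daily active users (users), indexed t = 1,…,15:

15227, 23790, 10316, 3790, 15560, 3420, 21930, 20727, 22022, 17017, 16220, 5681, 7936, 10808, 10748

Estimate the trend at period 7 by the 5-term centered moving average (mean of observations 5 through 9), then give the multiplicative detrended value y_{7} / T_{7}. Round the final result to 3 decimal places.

1.311

Trend T_7 = (15560 + 3420 + 21930 + 20727 + 22022) / 5 = 83659/5 = 16731.80000
Ratio to trend: 21930 / 16731.80000 = 1.311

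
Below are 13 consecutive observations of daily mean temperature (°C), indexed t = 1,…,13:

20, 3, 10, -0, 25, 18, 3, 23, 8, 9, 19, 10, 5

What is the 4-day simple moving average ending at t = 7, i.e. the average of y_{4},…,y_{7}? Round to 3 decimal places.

11.500

Sum of periods 4–7: (-0) + 25 + 18 + 3 = 46
Divide by 4: 46 / 4 = 11.500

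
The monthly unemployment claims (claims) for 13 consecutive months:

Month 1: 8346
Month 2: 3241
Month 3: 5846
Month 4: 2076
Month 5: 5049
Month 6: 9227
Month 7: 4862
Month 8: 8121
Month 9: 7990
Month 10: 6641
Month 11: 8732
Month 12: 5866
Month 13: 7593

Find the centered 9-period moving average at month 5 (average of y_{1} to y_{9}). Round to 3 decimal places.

Sum of periods 1–9: 8346 + 3241 + 5846 + 2076 + 5049 + 9227 + 4862 + 8121 + 7990 = 54758
Divide by 9: 54758 / 9 = 6084.222

6084.222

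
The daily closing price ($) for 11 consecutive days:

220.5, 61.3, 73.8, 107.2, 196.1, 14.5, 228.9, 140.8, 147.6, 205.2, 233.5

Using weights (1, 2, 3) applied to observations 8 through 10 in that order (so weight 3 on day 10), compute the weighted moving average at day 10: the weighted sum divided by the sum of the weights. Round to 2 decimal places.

Weighted sum: 1·140.8 + 2·147.6 + 3·205.2 = 140.8 + 295.2 + 615.6 = 1051.6
Weight total: 1 + 2 + 3 = 6
WMA = 1051.6 / 6 = 175.27

175.27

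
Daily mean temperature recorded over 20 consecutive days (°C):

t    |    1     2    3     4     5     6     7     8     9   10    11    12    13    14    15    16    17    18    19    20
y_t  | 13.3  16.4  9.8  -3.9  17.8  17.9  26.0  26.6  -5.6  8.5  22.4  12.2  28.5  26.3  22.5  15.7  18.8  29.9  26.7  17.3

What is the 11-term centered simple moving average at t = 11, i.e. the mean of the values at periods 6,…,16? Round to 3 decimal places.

Sum of periods 6–16: 17.9 + 26.0 + 26.6 + (-5.6) + 8.5 + 22.4 + 12.2 + 28.5 + 26.3 + 22.5 + 15.7 = 201.0
Divide by 11: 201.0 / 11 = 18.273

18.273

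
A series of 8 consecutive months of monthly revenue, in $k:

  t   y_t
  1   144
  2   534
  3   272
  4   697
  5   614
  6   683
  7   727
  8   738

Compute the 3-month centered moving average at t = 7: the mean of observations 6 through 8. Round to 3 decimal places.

Sum of periods 6–8: 683 + 727 + 738 = 2148
Divide by 3: 2148 / 3 = 716.000

716.000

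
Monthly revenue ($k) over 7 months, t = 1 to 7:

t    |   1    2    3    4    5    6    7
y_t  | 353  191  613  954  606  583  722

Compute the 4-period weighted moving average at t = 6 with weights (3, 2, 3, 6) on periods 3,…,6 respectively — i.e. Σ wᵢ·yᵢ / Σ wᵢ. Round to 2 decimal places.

647.36

Weighted sum: 3·613 + 2·954 + 3·606 + 6·583 = 1839 + 1908 + 1818 + 3498 = 9063
Weight total: 3 + 2 + 3 + 6 = 14
WMA = 9063 / 14 = 647.36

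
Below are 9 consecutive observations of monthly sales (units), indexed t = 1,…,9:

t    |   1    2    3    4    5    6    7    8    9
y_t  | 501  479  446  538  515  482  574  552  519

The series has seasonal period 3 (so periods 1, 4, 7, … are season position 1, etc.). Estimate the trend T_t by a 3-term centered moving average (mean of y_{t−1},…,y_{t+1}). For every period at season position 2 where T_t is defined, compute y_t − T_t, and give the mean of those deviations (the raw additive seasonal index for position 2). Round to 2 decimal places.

Season position 2 occurs at t = 2, 5, 8 (where T_t is defined).
t=2: T_2 = 475.3333; y_2 − T_2 = 479 − 475.3333 = 3.6667
t=5: T_5 = 511.6667; y_5 − T_5 = 515 − 511.6667 = 3.3333
t=8: T_8 = 548.3333; y_8 − T_8 = 552 − 548.3333 = 3.6667
Mean deviation: (3.6667 + 3.3333 + 3.6667) / 3 = 3.56

3.56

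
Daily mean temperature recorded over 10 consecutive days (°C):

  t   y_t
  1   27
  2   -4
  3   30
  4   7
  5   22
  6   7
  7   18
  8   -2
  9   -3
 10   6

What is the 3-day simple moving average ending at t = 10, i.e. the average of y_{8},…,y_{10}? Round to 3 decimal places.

0.333

Sum of periods 8–10: (-2) + (-3) + 6 = 1
Divide by 3: 1 / 3 = 0.333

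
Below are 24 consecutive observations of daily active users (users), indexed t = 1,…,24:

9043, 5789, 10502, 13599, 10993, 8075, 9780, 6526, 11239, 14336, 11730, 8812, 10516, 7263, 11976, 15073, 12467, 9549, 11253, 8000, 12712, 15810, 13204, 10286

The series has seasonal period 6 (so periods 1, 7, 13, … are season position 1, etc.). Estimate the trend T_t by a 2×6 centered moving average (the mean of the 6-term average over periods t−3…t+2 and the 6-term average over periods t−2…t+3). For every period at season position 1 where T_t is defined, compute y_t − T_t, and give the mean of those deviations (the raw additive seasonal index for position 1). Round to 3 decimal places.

-317.250

Season position 1 occurs at t = 7, 13, 19 (where T_t is defined).
t=7: T_7 = 10096.75000; y_7 − T_7 = 9780 − 10096.75000 = -316.75000
t=13: T_13 = 10833.58333; y_13 − T_13 = 10516 − 10833.58333 = -317.58333
t=19: T_19 = 11570.41667; y_19 − T_19 = 11253 − 11570.41667 = -317.41667
Mean deviation: (-316.75000 + -317.58333 + -317.41667) / 3 = -317.250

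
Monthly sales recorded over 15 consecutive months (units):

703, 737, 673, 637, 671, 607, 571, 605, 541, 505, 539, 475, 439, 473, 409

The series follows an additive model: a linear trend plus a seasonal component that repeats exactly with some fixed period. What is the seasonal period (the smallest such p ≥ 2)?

First differences y_{t+1} − y_t: 34, -64, -36, 34, -64, -36, 34, -64, …
The difference pattern repeats every 3 terms and not for any smaller step, so p = 3.

3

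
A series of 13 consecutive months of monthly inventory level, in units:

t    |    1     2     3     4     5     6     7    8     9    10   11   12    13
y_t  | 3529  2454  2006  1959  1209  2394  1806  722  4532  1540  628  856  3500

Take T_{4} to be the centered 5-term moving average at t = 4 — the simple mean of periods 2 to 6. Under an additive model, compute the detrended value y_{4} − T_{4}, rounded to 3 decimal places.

-45.400

Trend T_4 = (2454 + 2006 + 1959 + 1209 + 2394) / 5 = 10022/5 = 2004.40000
Detrended value: 1959 − 2004.40000 = -45.400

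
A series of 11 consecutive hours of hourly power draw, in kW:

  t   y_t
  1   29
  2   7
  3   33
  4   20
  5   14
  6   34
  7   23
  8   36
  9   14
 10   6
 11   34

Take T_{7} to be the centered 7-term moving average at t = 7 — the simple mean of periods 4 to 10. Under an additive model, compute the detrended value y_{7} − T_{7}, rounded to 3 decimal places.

Trend T_7 = (20 + 14 + 34 + 23 + 36 + 14 + 6) / 7 = 147/7 = 21.00000
Detrended value: 23 − 21.00000 = 2.000

2.000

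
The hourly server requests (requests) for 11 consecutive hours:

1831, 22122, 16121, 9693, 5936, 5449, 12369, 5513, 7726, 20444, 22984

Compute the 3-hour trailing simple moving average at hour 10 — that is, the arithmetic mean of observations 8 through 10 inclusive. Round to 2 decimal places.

Sum of periods 8–10: 5513 + 7726 + 20444 = 33683
Divide by 3: 33683 / 3 = 11227.67

11227.67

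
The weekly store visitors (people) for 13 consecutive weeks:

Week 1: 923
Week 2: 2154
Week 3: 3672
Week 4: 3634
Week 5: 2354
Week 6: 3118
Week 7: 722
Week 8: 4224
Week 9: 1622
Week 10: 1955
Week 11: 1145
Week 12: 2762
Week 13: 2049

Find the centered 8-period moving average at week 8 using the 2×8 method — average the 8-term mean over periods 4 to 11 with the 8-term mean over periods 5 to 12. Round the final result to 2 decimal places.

Sum over 4–11: 3634 + 2354 + 3118 + 722 + 4224 + 1622 + 1955 + 1145 = 18774
Sum over 5–12: 2354 + 3118 + 722 + 4224 + 1622 + 1955 + 1145 + 2762 = 17902
CMA at t=8 = (18774 + 17902) / (2·8) = 36676 / 16 = 2292.25

2292.25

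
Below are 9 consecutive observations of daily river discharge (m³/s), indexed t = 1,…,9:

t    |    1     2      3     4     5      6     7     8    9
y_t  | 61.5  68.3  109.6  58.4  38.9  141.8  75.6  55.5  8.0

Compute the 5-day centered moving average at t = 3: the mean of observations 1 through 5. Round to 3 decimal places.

Sum of periods 1–5: 61.5 + 68.3 + 109.6 + 58.4 + 38.9 = 336.7
Divide by 5: 336.7 / 5 = 67.340

67.340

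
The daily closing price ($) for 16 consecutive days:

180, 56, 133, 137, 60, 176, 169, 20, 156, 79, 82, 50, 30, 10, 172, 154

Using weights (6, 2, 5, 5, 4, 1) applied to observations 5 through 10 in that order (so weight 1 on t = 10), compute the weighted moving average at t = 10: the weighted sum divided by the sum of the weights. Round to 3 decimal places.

Weighted sum: 6·60 + 2·176 + 5·169 + 5·20 + 4·156 + 1·79 = 360 + 352 + 845 + 100 + 624 + 79 = 2360
Weight total: 6 + 2 + 5 + 5 + 4 + 1 = 23
WMA = 2360 / 23 = 102.609

102.609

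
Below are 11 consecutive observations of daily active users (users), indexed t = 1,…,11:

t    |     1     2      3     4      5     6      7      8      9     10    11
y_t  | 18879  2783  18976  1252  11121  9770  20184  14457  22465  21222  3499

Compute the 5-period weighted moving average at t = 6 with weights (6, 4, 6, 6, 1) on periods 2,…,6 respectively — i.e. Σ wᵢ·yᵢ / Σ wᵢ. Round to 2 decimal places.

7678.70

Weighted sum: 6·2783 + 4·18976 + 6·1252 + 6·11121 + 1·9770 = 16698 + 75904 + 7512 + 66726 + 9770 = 176610
Weight total: 6 + 4 + 6 + 6 + 1 = 23
WMA = 176610 / 23 = 7678.70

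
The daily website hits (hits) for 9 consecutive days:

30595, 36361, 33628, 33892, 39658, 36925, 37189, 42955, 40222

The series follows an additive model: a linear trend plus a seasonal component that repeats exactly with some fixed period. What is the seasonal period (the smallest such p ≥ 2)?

3

First differences y_{t+1} − y_t: 5766, -2733, 264, 5766, -2733, 264, 5766, -2733, …
The difference pattern repeats every 3 terms and not for any smaller step, so p = 3.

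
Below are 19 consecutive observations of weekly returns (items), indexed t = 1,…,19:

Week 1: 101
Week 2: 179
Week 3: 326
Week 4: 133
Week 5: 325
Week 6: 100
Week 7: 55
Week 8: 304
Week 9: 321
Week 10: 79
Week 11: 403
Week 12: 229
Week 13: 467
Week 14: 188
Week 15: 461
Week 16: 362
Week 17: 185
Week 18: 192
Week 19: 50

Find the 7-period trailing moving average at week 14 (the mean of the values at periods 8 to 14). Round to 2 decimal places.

Sum of periods 8–14: 304 + 321 + 79 + 403 + 229 + 467 + 188 = 1991
Divide by 7: 1991 / 7 = 284.43

284.43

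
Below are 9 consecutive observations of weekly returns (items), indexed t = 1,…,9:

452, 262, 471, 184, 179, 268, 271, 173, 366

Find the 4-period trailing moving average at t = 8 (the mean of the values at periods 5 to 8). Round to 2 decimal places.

222.75

Sum of periods 5–8: 179 + 268 + 271 + 173 = 891
Divide by 4: 891 / 4 = 222.75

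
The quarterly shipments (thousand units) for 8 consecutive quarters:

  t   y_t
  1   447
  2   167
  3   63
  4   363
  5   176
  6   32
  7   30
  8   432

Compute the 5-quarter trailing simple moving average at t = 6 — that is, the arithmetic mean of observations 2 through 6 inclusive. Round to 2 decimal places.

160.20

Sum of periods 2–6: 167 + 63 + 363 + 176 + 32 = 801
Divide by 5: 801 / 5 = 160.20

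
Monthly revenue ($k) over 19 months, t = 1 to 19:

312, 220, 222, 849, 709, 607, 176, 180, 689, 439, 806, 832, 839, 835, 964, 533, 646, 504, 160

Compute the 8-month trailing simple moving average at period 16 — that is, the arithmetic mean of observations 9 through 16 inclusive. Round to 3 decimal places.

742.125

Sum of periods 9–16: 689 + 439 + 806 + 832 + 839 + 835 + 964 + 533 = 5937
Divide by 8: 5937 / 8 = 742.125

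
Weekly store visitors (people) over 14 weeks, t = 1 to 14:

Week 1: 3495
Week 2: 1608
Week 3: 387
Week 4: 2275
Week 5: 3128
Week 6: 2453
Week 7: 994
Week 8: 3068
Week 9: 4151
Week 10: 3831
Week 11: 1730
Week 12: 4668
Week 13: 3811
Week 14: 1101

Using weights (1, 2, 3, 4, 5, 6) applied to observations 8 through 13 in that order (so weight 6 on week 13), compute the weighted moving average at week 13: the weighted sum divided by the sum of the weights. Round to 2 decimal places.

Weighted sum: 1·3068 + 2·4151 + 3·3831 + 4·1730 + 5·4668 + 6·3811 = 3068 + 8302 + 11493 + 6920 + 23340 + 22866 = 75989
Weight total: 1 + 2 + 3 + 4 + 5 + 6 = 21
WMA = 75989 / 21 = 3618.52

3618.52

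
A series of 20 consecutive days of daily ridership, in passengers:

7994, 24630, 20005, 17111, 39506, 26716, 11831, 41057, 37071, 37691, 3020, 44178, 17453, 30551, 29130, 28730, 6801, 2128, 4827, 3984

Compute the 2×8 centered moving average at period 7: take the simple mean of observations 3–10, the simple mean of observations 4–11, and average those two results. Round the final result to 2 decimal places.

Sum over 3–10: 20005 + 17111 + 39506 + 26716 + 11831 + 41057 + 37071 + 37691 = 230988
Sum over 4–11: 17111 + 39506 + 26716 + 11831 + 41057 + 37071 + 37691 + 3020 = 214003
CMA at t=7 = (230988 + 214003) / (2·8) = 444991 / 16 = 27811.94

27811.94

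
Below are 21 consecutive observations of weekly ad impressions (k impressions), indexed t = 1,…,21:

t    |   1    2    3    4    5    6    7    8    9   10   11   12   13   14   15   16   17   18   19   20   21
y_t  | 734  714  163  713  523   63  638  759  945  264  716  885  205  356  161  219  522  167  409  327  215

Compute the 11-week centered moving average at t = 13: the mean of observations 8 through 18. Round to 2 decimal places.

Sum of periods 8–18: 759 + 945 + 264 + 716 + 885 + 205 + 356 + 161 + 219 + 522 + 167 = 5199
Divide by 11: 5199 / 11 = 472.64

472.64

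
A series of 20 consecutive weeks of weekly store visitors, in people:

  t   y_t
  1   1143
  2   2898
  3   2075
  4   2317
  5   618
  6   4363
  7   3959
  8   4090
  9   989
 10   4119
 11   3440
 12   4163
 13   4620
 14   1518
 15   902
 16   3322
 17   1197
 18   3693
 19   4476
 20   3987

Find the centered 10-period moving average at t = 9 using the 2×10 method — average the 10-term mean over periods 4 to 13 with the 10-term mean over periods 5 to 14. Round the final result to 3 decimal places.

3227.850

Sum over 4–13: 2317 + 618 + 4363 + 3959 + 4090 + 989 + 4119 + 3440 + 4163 + 4620 = 32678
Sum over 5–14: 618 + 4363 + 3959 + 4090 + 989 + 4119 + 3440 + 4163 + 4620 + 1518 = 31879
CMA at t=9 = (32678 + 31879) / (2·10) = 64557 / 20 = 3227.850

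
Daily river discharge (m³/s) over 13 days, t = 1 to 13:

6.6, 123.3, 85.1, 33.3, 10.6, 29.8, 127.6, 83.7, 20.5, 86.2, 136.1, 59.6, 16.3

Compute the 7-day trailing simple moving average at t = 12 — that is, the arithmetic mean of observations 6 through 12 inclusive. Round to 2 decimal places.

77.64

Sum of periods 6–12: 29.8 + 127.6 + 83.7 + 20.5 + 86.2 + 136.1 + 59.6 = 543.5
Divide by 7: 543.5 / 7 = 77.64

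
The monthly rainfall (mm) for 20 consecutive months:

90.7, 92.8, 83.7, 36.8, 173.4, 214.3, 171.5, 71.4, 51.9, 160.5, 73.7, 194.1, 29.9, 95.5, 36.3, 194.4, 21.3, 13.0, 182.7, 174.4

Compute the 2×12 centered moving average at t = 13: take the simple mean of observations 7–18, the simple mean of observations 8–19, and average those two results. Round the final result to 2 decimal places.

Sum over 7–18: 171.5 + 71.4 + 51.9 + 160.5 + 73.7 + 194.1 + 29.9 + 95.5 + 36.3 + 194.4 + 21.3 + 13.0 = 1113.5
Sum over 8–19: 71.4 + 51.9 + 160.5 + 73.7 + 194.1 + 29.9 + 95.5 + 36.3 + 194.4 + 21.3 + 13.0 + 182.7 = 1124.7
CMA at t=13 = (1113.5 + 1124.7) / (2·12) = 2238.2 / 24 = 93.26

93.26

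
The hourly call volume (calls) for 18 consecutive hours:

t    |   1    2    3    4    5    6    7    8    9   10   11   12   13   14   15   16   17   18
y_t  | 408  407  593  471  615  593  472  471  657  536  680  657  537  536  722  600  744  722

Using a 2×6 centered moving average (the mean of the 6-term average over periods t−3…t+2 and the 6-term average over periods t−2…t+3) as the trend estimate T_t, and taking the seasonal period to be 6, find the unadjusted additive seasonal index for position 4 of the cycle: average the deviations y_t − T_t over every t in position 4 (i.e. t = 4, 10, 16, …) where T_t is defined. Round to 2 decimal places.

Season position 4 occurs at t = 4, 10 (where T_t is defined).
t=4: T_4 = 519.8333; y_4 − T_4 = 471 − 519.8333 = -48.8333
t=10: T_10 = 584.2500; y_10 − T_10 = 536 − 584.2500 = -48.2500
Mean deviation: (-48.8333 + -48.2500) / 2 = -48.54

-48.54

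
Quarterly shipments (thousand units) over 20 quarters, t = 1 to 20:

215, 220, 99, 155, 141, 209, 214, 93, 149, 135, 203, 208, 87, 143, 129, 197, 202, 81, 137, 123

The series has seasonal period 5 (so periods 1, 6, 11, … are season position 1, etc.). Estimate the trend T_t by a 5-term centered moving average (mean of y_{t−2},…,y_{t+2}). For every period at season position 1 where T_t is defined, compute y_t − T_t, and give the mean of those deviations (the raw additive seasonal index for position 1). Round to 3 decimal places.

46.600

Season position 1 occurs at t = 6, 11, 16 (where T_t is defined).
t=6: T_6 = 162.40000; y_6 − T_6 = 209 − 162.40000 = 46.60000
t=11: T_11 = 156.40000; y_11 − T_11 = 203 − 156.40000 = 46.60000
t=16: T_16 = 150.40000; y_16 − T_16 = 197 − 150.40000 = 46.60000
Mean deviation: (46.60000 + 46.60000 + 46.60000) / 3 = 46.600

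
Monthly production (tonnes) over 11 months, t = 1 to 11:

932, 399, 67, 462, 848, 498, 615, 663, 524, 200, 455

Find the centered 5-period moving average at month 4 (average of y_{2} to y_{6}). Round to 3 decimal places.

454.800

Sum of periods 2–6: 399 + 67 + 462 + 848 + 498 = 2274
Divide by 5: 2274 / 5 = 454.800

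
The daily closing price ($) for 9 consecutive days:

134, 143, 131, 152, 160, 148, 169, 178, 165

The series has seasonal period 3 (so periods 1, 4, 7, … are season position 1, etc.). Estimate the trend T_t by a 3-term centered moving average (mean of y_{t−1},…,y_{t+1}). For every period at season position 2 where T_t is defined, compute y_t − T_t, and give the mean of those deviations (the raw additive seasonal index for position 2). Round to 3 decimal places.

Season position 2 occurs at t = 2, 5, 8 (where T_t is defined).
t=2: T_2 = 136.00000; y_2 − T_2 = 143 − 136.00000 = 7.00000
t=5: T_5 = 153.33333; y_5 − T_5 = 160 − 153.33333 = 6.66667
t=8: T_8 = 170.66667; y_8 − T_8 = 178 − 170.66667 = 7.33333
Mean deviation: (7.00000 + 6.66667 + 7.33333) / 3 = 7.000

7.000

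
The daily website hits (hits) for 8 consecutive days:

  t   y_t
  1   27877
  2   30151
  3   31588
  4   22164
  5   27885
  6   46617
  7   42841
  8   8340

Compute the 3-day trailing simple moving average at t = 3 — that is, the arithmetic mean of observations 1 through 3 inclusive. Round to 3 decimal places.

29872.000

Sum of periods 1–3: 27877 + 30151 + 31588 = 89616
Divide by 3: 89616 / 3 = 29872.000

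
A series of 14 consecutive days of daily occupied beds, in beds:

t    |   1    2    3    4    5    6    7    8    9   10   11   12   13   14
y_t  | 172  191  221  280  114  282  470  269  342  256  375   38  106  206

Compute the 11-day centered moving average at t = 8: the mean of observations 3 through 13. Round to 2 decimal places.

Sum of periods 3–13: 221 + 280 + 114 + 282 + 470 + 269 + 342 + 256 + 375 + 38 + 106 = 2753
Divide by 11: 2753 / 11 = 250.27

250.27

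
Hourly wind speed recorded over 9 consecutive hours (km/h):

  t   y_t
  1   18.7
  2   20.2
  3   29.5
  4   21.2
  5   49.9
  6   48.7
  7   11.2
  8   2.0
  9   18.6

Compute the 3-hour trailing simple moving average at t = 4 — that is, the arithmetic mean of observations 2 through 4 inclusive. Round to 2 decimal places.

Sum of periods 2–4: 20.2 + 29.5 + 21.2 = 70.9
Divide by 3: 70.9 / 3 = 23.63

23.63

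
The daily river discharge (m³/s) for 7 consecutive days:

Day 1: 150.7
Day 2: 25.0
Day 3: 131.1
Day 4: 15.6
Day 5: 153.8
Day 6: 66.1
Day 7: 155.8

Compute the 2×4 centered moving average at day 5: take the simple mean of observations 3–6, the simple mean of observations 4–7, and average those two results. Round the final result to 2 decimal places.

94.74

Sum over 3–6: 131.1 + 15.6 + 153.8 + 66.1 = 366.6
Sum over 4–7: 15.6 + 153.8 + 66.1 + 155.8 = 391.3
CMA at t=5 = (366.6 + 391.3) / (2·4) = 757.9 / 8 = 94.74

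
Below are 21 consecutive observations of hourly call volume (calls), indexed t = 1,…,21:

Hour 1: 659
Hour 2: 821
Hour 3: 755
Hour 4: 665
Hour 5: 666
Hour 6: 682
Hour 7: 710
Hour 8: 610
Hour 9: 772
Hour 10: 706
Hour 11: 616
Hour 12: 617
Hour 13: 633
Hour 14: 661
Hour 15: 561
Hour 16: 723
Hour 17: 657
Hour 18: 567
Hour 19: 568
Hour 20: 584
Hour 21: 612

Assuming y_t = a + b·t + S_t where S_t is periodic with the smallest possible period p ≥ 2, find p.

First differences y_{t+1} − y_t: 162, -66, -90, 1, 16, 28, -100, 162, -66, -90, 1, 16, 28, -100, 162, -66, …
The difference pattern repeats every 7 terms and not for any smaller step, so p = 7.

7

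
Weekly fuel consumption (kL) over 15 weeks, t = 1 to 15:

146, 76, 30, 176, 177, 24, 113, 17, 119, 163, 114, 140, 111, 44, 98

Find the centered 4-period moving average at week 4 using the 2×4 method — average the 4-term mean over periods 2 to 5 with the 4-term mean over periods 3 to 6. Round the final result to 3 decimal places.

108.250

Sum over 2–5: 76 + 30 + 176 + 177 = 459
Sum over 3–6: 30 + 176 + 177 + 24 = 407
CMA at t=4 = (459 + 407) / (2·4) = 866 / 8 = 108.250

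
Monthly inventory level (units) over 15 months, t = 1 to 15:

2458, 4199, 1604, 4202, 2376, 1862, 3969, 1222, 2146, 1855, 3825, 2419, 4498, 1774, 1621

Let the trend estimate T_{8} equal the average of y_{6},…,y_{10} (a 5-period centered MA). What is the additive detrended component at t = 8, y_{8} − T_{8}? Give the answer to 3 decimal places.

Trend T_8 = (1862 + 3969 + 1222 + 2146 + 1855) / 5 = 11054/5 = 2210.80000
Detrended value: 1222 − 2210.80000 = -988.800

-988.800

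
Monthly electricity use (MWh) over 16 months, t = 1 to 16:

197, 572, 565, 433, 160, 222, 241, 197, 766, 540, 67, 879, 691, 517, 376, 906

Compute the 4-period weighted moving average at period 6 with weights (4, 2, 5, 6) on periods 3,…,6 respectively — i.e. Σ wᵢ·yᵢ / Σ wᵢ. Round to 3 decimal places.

309.294

Weighted sum: 4·565 + 2·433 + 5·160 + 6·222 = 2260 + 866 + 800 + 1332 = 5258
Weight total: 4 + 2 + 5 + 6 = 17
WMA = 5258 / 17 = 309.294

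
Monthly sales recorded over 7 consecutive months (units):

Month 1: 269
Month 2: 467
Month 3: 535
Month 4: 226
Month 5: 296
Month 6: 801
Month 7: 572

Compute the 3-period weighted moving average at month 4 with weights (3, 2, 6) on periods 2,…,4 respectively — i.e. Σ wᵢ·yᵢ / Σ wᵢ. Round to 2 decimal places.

347.91

Weighted sum: 3·467 + 2·535 + 6·226 = 1401 + 1070 + 1356 = 3827
Weight total: 3 + 2 + 6 = 11
WMA = 3827 / 11 = 347.91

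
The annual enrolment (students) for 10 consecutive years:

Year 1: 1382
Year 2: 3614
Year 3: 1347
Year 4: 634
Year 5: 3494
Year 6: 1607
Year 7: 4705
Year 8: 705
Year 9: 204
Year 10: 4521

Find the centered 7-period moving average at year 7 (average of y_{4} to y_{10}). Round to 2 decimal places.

Sum of periods 4–10: 634 + 3494 + 1607 + 4705 + 705 + 204 + 4521 = 15870
Divide by 7: 15870 / 7 = 2267.14

2267.14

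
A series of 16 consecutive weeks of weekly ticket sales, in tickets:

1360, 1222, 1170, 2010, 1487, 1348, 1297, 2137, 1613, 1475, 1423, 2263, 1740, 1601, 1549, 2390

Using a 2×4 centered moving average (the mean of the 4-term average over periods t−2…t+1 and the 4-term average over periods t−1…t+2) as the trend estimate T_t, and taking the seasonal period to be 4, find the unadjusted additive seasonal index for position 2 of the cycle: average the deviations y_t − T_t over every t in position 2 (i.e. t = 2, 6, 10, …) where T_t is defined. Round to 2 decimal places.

Season position 2 occurs at t = 6, 10, 14 (where T_t is defined).
t=6: T_6 = 1551.3750; y_6 − T_6 = 1348 − 1551.3750 = -203.3750
t=10: T_10 = 1677.7500; y_10 − T_10 = 1475 − 1677.7500 = -202.7500
t=14: T_14 = 1804.1250; y_14 − T_14 = 1601 − 1804.1250 = -203.1250
Mean deviation: (-203.3750 + -202.7500 + -203.1250) / 3 = -203.08

-203.08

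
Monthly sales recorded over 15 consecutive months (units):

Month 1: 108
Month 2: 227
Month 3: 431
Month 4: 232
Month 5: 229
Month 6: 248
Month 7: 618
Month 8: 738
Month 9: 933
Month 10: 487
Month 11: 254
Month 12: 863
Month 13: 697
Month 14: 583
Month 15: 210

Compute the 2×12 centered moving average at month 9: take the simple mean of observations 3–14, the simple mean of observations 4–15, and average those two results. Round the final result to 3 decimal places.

516.875

Sum over 3–14: 431 + 232 + 229 + 248 + 618 + 738 + 933 + 487 + 254 + 863 + 697 + 583 = 6313
Sum over 4–15: 232 + 229 + 248 + 618 + 738 + 933 + 487 + 254 + 863 + 697 + 583 + 210 = 6092
CMA at t=9 = (6313 + 6092) / (2·12) = 12405 / 24 = 516.875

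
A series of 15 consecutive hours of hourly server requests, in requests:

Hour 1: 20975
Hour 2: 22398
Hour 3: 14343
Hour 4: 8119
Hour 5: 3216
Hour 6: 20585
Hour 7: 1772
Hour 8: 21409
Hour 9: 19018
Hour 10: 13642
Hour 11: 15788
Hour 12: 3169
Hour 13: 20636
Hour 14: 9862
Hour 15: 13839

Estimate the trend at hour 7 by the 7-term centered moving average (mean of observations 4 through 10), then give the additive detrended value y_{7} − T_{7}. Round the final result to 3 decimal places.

Trend T_7 = (8119 + 3216 + 20585 + 1772 + 21409 + 19018 + 13642) / 7 = 87761/7 = 12537.28571
Detrended value: 1772 − 12537.28571 = -10765.286

-10765.286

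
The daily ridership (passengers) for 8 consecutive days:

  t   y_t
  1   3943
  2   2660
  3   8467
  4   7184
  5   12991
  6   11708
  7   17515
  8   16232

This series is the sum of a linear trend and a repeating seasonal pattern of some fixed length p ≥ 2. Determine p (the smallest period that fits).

2

First differences y_{t+1} − y_t: -1283, 5807, -1283, 5807, -1283, 5807, …
The difference pattern repeats every 2 terms and not for any smaller step, so p = 2.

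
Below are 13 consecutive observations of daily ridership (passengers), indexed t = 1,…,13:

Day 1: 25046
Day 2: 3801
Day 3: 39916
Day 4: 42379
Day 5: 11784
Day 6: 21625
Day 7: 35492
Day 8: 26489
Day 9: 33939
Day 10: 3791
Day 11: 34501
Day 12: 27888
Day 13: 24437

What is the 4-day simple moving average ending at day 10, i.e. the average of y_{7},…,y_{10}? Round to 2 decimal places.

24927.75

Sum of periods 7–10: 35492 + 26489 + 33939 + 3791 = 99711
Divide by 4: 99711 / 4 = 24927.75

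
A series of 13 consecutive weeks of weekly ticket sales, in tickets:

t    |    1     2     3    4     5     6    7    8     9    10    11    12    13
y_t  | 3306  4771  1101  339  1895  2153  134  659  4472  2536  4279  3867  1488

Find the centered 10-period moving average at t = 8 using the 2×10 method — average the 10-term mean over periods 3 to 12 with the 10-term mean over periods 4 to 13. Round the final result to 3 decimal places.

2162.850

Sum over 3–12: 1101 + 339 + 1895 + 2153 + 134 + 659 + 4472 + 2536 + 4279 + 3867 = 21435
Sum over 4–13: 339 + 1895 + 2153 + 134 + 659 + 4472 + 2536 + 4279 + 3867 + 1488 = 21822
CMA at t=8 = (21435 + 21822) / (2·10) = 43257 / 20 = 2162.850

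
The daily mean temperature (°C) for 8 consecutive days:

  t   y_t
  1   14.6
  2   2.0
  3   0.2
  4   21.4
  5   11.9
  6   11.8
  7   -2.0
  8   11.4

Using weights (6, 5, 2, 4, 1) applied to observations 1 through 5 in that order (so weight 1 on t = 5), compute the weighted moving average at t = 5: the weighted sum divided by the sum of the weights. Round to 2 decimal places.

Weighted sum: 6·14.6 + 5·2.0 + 2·0.2 + 4·21.4 + 1·11.9 = 87.6 + 10.0 + 0.4 + 85.6 + 11.9 = 195.5
Weight total: 6 + 5 + 2 + 4 + 1 = 18
WMA = 195.5 / 18 = 10.86

10.86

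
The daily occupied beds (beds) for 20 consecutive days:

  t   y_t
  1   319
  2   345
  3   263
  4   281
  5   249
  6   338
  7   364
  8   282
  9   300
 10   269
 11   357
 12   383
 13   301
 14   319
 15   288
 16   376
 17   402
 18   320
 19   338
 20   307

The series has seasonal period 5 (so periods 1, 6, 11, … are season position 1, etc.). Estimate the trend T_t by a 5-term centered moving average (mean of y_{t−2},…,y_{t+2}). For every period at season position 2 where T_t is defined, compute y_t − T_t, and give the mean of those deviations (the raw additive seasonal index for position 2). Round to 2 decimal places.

Season position 2 occurs at t = 7, 12, 17 (where T_t is defined).
t=7: T_7 = 306.6000; y_7 − T_7 = 364 − 306.6000 = 57.4000
t=12: T_12 = 325.8000; y_12 − T_12 = 383 − 325.8000 = 57.2000
t=17: T_17 = 344.8000; y_17 − T_17 = 402 − 344.8000 = 57.2000
Mean deviation: (57.4000 + 57.2000 + 57.2000) / 3 = 57.27

57.27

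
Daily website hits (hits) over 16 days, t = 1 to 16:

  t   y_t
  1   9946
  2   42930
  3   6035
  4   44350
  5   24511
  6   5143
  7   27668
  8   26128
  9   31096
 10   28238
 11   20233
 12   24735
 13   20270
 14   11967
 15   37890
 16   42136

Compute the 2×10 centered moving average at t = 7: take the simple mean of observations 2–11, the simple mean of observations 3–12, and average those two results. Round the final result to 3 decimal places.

24723.450

Sum over 2–11: 42930 + 6035 + 44350 + 24511 + 5143 + 27668 + 26128 + 31096 + 28238 + 20233 = 256332
Sum over 3–12: 6035 + 44350 + 24511 + 5143 + 27668 + 26128 + 31096 + 28238 + 20233 + 24735 = 238137
CMA at t=7 = (256332 + 238137) / (2·10) = 494469 / 20 = 24723.450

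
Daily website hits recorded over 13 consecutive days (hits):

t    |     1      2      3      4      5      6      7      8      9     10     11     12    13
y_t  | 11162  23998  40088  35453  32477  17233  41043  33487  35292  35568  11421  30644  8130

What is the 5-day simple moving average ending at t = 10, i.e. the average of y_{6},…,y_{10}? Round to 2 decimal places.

Sum of periods 6–10: 17233 + 41043 + 33487 + 35292 + 35568 = 162623
Divide by 5: 162623 / 5 = 32524.60

32524.60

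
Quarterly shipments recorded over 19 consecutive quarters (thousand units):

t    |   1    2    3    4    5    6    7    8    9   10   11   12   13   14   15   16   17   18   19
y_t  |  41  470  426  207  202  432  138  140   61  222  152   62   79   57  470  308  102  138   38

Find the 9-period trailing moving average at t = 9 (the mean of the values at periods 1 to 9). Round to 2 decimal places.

235.22

Sum of periods 1–9: 41 + 470 + 426 + 207 + 202 + 432 + 138 + 140 + 61 = 2117
Divide by 9: 2117 / 9 = 235.22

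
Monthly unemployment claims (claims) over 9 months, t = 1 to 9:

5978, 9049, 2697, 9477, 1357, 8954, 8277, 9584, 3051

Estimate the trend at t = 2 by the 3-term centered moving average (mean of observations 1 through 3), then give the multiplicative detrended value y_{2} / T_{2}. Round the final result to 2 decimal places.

1.53

Trend T_2 = (5978 + 9049 + 2697) / 3 = 17724/3 = 5908.0000
Ratio to trend: 9049 / 5908.0000 = 1.53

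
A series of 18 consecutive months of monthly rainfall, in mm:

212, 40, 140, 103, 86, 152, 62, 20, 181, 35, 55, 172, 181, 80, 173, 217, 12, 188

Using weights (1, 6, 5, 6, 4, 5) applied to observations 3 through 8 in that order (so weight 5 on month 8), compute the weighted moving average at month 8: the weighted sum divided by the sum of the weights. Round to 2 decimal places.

Weighted sum: 1·140 + 6·103 + 5·86 + 6·152 + 4·62 + 5·20 = 140 + 618 + 430 + 912 + 248 + 100 = 2448
Weight total: 1 + 6 + 5 + 6 + 4 + 5 = 27
WMA = 2448 / 27 = 90.67

90.67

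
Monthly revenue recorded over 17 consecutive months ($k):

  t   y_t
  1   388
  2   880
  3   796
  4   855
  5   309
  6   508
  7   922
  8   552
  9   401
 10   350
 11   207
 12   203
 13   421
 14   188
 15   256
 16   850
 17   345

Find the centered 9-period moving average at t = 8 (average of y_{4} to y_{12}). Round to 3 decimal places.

Sum of periods 4–12: 855 + 309 + 508 + 922 + 552 + 401 + 350 + 207 + 203 = 4307
Divide by 9: 4307 / 9 = 478.556

478.556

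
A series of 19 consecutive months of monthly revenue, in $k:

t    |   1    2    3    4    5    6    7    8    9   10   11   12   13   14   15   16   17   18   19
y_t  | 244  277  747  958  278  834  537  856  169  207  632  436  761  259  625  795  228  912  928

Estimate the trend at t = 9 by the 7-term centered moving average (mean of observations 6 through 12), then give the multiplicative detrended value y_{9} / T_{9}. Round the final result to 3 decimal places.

Trend T_9 = (834 + 537 + 856 + 169 + 207 + 632 + 436) / 7 = 3671/7 = 524.42857
Ratio to trend: 169 / 524.42857 = 0.322

0.322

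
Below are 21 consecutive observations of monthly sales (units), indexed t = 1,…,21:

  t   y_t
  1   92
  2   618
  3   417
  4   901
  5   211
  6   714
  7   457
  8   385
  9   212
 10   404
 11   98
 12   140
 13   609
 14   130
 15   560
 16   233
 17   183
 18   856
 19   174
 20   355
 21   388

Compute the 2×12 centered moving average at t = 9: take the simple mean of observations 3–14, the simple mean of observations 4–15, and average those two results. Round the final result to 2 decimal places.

395.79

Sum over 3–14: 417 + 901 + 211 + 714 + 457 + 385 + 212 + 404 + 98 + 140 + 609 + 130 = 4678
Sum over 4–15: 901 + 211 + 714 + 457 + 385 + 212 + 404 + 98 + 140 + 609 + 130 + 560 = 4821
CMA at t=9 = (4678 + 4821) / (2·12) = 9499 / 24 = 395.79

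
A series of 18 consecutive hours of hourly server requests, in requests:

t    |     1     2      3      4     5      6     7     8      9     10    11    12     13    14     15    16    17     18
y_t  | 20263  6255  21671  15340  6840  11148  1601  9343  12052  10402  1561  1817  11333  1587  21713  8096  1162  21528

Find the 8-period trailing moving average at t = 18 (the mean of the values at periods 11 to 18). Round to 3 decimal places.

Sum of periods 11–18: 1561 + 1817 + 11333 + 1587 + 21713 + 8096 + 1162 + 21528 = 68797
Divide by 8: 68797 / 8 = 8599.625

8599.625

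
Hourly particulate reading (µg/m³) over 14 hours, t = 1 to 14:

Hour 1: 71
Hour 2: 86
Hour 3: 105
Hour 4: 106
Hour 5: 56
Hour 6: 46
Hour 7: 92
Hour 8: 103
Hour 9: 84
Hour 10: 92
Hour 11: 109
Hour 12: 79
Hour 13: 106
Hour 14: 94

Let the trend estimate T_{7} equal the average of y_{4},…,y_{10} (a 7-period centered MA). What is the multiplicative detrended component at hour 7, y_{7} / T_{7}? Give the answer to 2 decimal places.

1.11

Trend T_7 = (106 + 56 + 46 + 92 + 103 + 84 + 92) / 7 = 579/7 = 82.7143
Ratio to trend: 92 / 82.7143 = 1.11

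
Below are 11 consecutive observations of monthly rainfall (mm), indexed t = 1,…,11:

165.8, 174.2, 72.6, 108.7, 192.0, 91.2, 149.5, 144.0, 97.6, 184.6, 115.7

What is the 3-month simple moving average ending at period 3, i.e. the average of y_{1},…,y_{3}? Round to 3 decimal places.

137.533

Sum of periods 1–3: 165.8 + 174.2 + 72.6 = 412.6
Divide by 3: 412.6 / 3 = 137.533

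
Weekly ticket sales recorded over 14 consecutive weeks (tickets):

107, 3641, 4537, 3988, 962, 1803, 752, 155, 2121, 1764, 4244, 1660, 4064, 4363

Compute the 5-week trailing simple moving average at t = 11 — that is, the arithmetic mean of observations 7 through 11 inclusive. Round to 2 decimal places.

Sum of periods 7–11: 752 + 155 + 2121 + 1764 + 4244 = 9036
Divide by 5: 9036 / 5 = 1807.20

1807.20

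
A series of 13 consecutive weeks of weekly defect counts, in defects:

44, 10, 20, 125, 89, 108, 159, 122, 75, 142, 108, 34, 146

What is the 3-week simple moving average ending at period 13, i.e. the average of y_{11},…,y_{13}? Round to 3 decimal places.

Sum of periods 11–13: 108 + 34 + 146 = 288
Divide by 3: 288 / 3 = 96.000

96.000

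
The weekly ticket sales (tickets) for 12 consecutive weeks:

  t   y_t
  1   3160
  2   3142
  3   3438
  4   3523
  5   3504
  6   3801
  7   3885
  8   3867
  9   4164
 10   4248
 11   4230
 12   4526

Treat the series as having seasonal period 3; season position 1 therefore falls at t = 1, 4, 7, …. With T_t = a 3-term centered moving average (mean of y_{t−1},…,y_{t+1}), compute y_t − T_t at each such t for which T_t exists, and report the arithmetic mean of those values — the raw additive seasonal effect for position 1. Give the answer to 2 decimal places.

34.22

Season position 1 occurs at t = 4, 7, 10 (where T_t is defined).
t=4: T_4 = 3488.3333; y_4 − T_4 = 3523 − 3488.3333 = 34.6667
t=7: T_7 = 3851.0000; y_7 − T_7 = 3885 − 3851.0000 = 34.0000
t=10: T_10 = 4214.0000; y_10 − T_10 = 4248 − 4214.0000 = 34.0000
Mean deviation: (34.6667 + 34.0000 + 34.0000) / 3 = 34.22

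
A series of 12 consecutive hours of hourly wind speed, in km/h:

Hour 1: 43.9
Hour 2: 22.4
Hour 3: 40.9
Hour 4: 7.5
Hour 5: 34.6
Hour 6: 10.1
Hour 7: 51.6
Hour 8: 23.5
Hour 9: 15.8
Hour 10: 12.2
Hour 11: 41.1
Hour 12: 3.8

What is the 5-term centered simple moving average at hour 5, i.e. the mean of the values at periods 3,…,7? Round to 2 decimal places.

28.94

Sum of periods 3–7: 40.9 + 7.5 + 34.6 + 10.1 + 51.6 = 144.7
Divide by 5: 144.7 / 5 = 28.94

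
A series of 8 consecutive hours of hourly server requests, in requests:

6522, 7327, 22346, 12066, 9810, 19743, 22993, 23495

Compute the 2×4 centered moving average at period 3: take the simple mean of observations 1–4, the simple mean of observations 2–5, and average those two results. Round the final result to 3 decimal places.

12476.250

Sum over 1–4: 6522 + 7327 + 22346 + 12066 = 48261
Sum over 2–5: 7327 + 22346 + 12066 + 9810 = 51549
CMA at t=3 = (48261 + 51549) / (2·4) = 99810 / 8 = 12476.250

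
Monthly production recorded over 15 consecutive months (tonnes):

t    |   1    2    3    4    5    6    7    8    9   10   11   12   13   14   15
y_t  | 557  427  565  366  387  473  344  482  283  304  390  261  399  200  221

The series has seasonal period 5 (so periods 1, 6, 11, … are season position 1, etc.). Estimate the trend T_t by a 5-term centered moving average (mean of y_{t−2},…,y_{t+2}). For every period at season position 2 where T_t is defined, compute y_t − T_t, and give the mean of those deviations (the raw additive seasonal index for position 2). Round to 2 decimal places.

Season position 2 occurs at t = 7, 12 (where T_t is defined).
t=7: T_7 = 393.8000; y_7 − T_7 = 344 − 393.8000 = -49.8000
t=12: T_12 = 310.8000; y_12 − T_12 = 261 − 310.8000 = -49.8000
Mean deviation: (-49.8000 + -49.8000) / 2 = -49.80

-49.80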